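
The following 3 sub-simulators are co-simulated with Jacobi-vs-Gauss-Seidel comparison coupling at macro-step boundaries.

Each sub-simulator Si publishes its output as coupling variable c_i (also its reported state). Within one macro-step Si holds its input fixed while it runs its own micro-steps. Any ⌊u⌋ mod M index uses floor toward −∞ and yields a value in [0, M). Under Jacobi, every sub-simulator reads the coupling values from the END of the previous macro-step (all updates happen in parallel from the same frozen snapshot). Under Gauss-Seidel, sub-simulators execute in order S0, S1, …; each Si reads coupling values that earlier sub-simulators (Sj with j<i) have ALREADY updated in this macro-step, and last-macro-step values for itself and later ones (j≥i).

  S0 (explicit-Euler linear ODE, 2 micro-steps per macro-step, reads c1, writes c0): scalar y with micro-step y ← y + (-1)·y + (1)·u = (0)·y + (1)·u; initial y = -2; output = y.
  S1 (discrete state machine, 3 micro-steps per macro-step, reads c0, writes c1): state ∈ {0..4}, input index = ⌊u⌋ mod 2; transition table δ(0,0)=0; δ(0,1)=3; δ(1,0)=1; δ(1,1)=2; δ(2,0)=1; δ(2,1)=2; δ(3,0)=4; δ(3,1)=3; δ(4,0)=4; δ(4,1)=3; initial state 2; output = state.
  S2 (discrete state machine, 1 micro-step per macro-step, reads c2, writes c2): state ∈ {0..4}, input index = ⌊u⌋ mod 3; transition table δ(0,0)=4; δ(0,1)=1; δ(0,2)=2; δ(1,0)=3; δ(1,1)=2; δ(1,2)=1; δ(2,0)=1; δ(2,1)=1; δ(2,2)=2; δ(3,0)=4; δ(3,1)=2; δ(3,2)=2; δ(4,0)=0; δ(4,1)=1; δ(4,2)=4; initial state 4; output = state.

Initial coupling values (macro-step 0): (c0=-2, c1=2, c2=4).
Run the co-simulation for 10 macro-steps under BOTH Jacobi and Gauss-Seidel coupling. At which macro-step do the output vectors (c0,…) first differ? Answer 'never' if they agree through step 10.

first divergence at macro-step: 2

[Jacobi] macro 1: S0 reads c1=2 → after 2×micro: 2; S1 reads c0=-2 → after 3×micro: 1; S2 reads c2=4 → after 1×micro: 1 ⇒ (c0=2, c1=1, c2=1)
[Jacobi] macro 2: S0 reads c1=1 → after 2×micro: 1; S1 reads c0=2 → after 3×micro: 1; S2 reads c2=1 → after 1×micro: 2 ⇒ (c0=1, c1=1, c2=2)
[Jacobi] macro 3: S0 reads c1=1 → after 2×micro: 1; S1 reads c0=1 → after 3×micro: 2; S2 reads c2=2 → after 1×micro: 2 ⇒ (c0=1, c1=2, c2=2)
[Jacobi] macro 4: S0 reads c1=2 → after 2×micro: 2; S1 reads c0=1 → after 3×micro: 2; S2 reads c2=2 → after 1×micro: 2 ⇒ (c0=2, c1=2, c2=2)
[Jacobi] macro 5: S0 reads c1=2 → after 2×micro: 2; S1 reads c0=2 → after 3×micro: 1; S2 reads c2=2 → after 1×micro: 2 ⇒ (c0=2, c1=1, c2=2)
[Jacobi] macro 6: S0 reads c1=1 → after 2×micro: 1; S1 reads c0=2 → after 3×micro: 1; S2 reads c2=2 → after 1×micro: 2 ⇒ (c0=1, c1=1, c2=2)
[Jacobi] macro 7: S0 reads c1=1 → after 2×micro: 1; S1 reads c0=1 → after 3×micro: 2; S2 reads c2=2 → after 1×micro: 2 ⇒ (c0=1, c1=2, c2=2)
[Jacobi] macro 8: S0 reads c1=2 → after 2×micro: 2; S1 reads c0=1 → after 3×micro: 2; S2 reads c2=2 → after 1×micro: 2 ⇒ (c0=2, c1=2, c2=2)
[Jacobi] macro 9: S0 reads c1=2 → after 2×micro: 2; S1 reads c0=2 → after 3×micro: 1; S2 reads c2=2 → after 1×micro: 2 ⇒ (c0=2, c1=1, c2=2)
[Jacobi] macro 10: S0 reads c1=1 → after 2×micro: 1; S1 reads c0=2 → after 3×micro: 1; S2 reads c2=2 → after 1×micro: 2 ⇒ (c0=1, c1=1, c2=2)
[Gauss-Seidel] macro 1: S0 reads c1=2 → after 2×micro: 2; S1 reads c0=2 → after 3×micro: 1; S2 reads c2=4 → after 1×micro: 1 ⇒ (c0=2, c1=1, c2=1)
[Gauss-Seidel] macro 2: S0 reads c1=1 → after 2×micro: 1; S1 reads c0=1 → after 3×micro: 2; S2 reads c2=1 → after 1×micro: 2 ⇒ (c0=1, c1=2, c2=2)
[Gauss-Seidel] macro 3: S0 reads c1=2 → after 2×micro: 2; S1 reads c0=2 → after 3×micro: 1; S2 reads c2=2 → after 1×micro: 2 ⇒ (c0=2, c1=1, c2=2)
[Gauss-Seidel] macro 4: S0 reads c1=1 → after 2×micro: 1; S1 reads c0=1 → after 3×micro: 2; S2 reads c2=2 → after 1×micro: 2 ⇒ (c0=1, c1=2, c2=2)
[Gauss-Seidel] macro 5: S0 reads c1=2 → after 2×micro: 2; S1 reads c0=2 → after 3×micro: 1; S2 reads c2=2 → after 1×micro: 2 ⇒ (c0=2, c1=1, c2=2)
[Gauss-Seidel] macro 6: S0 reads c1=1 → after 2×micro: 1; S1 reads c0=1 → after 3×micro: 2; S2 reads c2=2 → after 1×micro: 2 ⇒ (c0=1, c1=2, c2=2)
[Gauss-Seidel] macro 7: S0 reads c1=2 → after 2×micro: 2; S1 reads c0=2 → after 3×micro: 1; S2 reads c2=2 → after 1×micro: 2 ⇒ (c0=2, c1=1, c2=2)
[Gauss-Seidel] macro 8: S0 reads c1=1 → after 2×micro: 1; S1 reads c0=1 → after 3×micro: 2; S2 reads c2=2 → after 1×micro: 2 ⇒ (c0=1, c1=2, c2=2)
[Gauss-Seidel] macro 9: S0 reads c1=2 → after 2×micro: 2; S1 reads c0=2 → after 3×micro: 1; S2 reads c2=2 → after 1×micro: 2 ⇒ (c0=2, c1=1, c2=2)
[Gauss-Seidel] macro 10: S0 reads c1=1 → after 2×micro: 1; S1 reads c0=1 → after 3×micro: 2; S2 reads c2=2 → after 1×micro: 2 ⇒ (c0=1, c1=2, c2=2)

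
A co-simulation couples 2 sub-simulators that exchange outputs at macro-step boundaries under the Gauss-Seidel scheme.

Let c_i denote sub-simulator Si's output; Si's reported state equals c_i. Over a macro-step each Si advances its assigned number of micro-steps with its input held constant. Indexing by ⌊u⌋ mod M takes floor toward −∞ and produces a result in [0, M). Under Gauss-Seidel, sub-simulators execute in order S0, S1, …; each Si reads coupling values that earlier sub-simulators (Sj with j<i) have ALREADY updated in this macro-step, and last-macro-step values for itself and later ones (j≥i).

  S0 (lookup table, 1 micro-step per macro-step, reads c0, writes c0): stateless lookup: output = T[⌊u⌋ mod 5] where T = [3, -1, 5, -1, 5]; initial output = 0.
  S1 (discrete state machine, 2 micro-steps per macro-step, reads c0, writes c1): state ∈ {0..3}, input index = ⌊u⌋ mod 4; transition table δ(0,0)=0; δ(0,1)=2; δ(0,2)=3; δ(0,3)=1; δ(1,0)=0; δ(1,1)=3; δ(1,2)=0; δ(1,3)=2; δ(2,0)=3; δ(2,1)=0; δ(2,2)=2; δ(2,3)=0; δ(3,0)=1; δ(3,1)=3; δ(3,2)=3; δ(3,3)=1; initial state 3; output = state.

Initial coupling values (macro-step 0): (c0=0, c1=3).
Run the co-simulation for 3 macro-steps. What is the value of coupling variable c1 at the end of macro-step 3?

macro 1: S0 reads c0=0 → after 1×micro: 3; S1 reads c0=3 → after 2×micro: 2 ⇒ (c0=3, c1=2)
macro 2: S0 reads c0=3 → after 1×micro: -1; S1 reads c0=-1 → after 2×micro: 1 ⇒ (c0=-1, c1=1)
macro 3: S0 reads c0=-1 → after 1×micro: 5; S1 reads c0=5 → after 2×micro: 3 ⇒ (c0=5, c1=3)

c1 at macro-step 3 = 3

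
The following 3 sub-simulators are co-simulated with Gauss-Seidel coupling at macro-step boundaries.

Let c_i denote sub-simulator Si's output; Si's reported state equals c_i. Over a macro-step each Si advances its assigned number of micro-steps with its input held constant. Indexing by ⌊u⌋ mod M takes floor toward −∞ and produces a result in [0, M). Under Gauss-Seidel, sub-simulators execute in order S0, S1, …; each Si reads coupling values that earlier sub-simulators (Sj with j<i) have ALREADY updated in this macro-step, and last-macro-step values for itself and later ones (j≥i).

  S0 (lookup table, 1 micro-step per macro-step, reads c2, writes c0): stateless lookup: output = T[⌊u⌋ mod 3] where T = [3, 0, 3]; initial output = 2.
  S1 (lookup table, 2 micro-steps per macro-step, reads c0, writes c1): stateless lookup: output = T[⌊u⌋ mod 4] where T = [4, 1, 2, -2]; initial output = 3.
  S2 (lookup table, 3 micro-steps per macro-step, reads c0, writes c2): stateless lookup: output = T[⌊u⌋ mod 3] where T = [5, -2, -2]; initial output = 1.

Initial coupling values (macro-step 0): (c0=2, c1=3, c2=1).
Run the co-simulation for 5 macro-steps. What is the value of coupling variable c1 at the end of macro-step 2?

c1 at macro-step 2 = -2

macro 1: S0 reads c2=1 → after 1×micro: 0; S1 reads c0=0 → after 2×micro: 4; S2 reads c0=0 → after 3×micro: 5 ⇒ (c0=0, c1=4, c2=5)
macro 2: S0 reads c2=5 → after 1×micro: 3; S1 reads c0=3 → after 2×micro: -2; S2 reads c0=3 → after 3×micro: 5 ⇒ (c0=3, c1=-2, c2=5)
macro 3: S0 reads c2=5 → after 1×micro: 3; S1 reads c0=3 → after 2×micro: -2; S2 reads c0=3 → after 3×micro: 5 ⇒ (c0=3, c1=-2, c2=5)
macro 4: S0 reads c2=5 → after 1×micro: 3; S1 reads c0=3 → after 2×micro: -2; S2 reads c0=3 → after 3×micro: 5 ⇒ (c0=3, c1=-2, c2=5)
macro 5: S0 reads c2=5 → after 1×micro: 3; S1 reads c0=3 → after 2×micro: -2; S2 reads c0=3 → after 3×micro: 5 ⇒ (c0=3, c1=-2, c2=5)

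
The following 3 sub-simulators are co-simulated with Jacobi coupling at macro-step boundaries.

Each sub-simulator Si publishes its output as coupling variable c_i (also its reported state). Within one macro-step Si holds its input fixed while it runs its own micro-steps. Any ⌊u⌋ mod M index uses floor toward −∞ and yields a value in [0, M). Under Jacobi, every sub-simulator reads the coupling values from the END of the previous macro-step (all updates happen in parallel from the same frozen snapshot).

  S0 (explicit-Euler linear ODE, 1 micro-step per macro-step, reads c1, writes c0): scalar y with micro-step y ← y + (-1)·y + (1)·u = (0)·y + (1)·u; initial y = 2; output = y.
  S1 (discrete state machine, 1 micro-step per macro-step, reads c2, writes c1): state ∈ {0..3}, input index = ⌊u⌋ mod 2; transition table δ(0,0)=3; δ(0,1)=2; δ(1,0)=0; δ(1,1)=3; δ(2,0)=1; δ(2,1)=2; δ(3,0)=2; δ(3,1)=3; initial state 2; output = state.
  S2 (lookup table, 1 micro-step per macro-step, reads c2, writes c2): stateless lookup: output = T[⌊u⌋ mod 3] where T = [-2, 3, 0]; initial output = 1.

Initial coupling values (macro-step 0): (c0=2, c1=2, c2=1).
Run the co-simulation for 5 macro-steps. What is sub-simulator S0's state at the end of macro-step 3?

macro 1: S0 reads c1=2 → after 1×micro: 2; S1 reads c2=1 → after 1×micro: 2; S2 reads c2=1 → after 1×micro: 3 ⇒ (c0=2, c1=2, c2=3)
macro 2: S0 reads c1=2 → after 1×micro: 2; S1 reads c2=3 → after 1×micro: 2; S2 reads c2=3 → after 1×micro: -2 ⇒ (c0=2, c1=2, c2=-2)
macro 3: S0 reads c1=2 → after 1×micro: 2; S1 reads c2=-2 → after 1×micro: 1; S2 reads c2=-2 → after 1×micro: 3 ⇒ (c0=2, c1=1, c2=3)
macro 4: S0 reads c1=1 → after 1×micro: 1; S1 reads c2=3 → after 1×micro: 3; S2 reads c2=3 → after 1×micro: -2 ⇒ (c0=1, c1=3, c2=-2)
macro 5: S0 reads c1=3 → after 1×micro: 3; S1 reads c2=-2 → after 1×micro: 2; S2 reads c2=-2 → after 1×micro: 3 ⇒ (c0=3, c1=2, c2=3)

S0 state at macro-step 3 = 2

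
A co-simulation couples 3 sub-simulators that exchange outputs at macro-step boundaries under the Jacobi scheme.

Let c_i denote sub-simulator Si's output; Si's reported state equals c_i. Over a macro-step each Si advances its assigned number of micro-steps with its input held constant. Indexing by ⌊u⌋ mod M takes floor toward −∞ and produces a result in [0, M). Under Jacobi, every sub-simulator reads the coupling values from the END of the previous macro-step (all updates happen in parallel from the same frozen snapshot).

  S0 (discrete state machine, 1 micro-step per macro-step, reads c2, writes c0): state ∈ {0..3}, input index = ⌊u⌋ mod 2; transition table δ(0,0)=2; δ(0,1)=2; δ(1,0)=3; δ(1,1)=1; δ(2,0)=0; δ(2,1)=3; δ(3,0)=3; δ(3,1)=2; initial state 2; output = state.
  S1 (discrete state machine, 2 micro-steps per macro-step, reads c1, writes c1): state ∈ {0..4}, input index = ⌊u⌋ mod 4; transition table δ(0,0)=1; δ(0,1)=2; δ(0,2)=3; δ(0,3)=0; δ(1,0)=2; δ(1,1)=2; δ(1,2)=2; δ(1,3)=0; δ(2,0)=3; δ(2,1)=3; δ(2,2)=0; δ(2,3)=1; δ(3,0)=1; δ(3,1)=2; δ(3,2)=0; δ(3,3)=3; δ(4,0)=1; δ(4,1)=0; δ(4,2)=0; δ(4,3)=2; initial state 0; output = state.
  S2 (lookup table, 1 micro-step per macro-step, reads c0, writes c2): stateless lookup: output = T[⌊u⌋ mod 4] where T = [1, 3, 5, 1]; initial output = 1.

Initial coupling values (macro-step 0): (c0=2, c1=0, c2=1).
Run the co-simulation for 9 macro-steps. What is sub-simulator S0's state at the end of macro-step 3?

macro 1: S0 reads c2=1 → after 1×micro: 3; S1 reads c1=0 → after 2×micro: 2; S2 reads c0=2 → after 1×micro: 5 ⇒ (c0=3, c1=2, c2=5)
macro 2: S0 reads c2=5 → after 1×micro: 2; S1 reads c1=2 → after 2×micro: 3; S2 reads c0=3 → after 1×micro: 1 ⇒ (c0=2, c1=3, c2=1)
macro 3: S0 reads c2=1 → after 1×micro: 3; S1 reads c1=3 → after 2×micro: 3; S2 reads c0=2 → after 1×micro: 5 ⇒ (c0=3, c1=3, c2=5)
macro 4: S0 reads c2=5 → after 1×micro: 2; S1 reads c1=3 → after 2×micro: 3; S2 reads c0=3 → after 1×micro: 1 ⇒ (c0=2, c1=3, c2=1)
macro 5: S0 reads c2=1 → after 1×micro: 3; S1 reads c1=3 → after 2×micro: 3; S2 reads c0=2 → after 1×micro: 5 ⇒ (c0=3, c1=3, c2=5)
macro 6: S0 reads c2=5 → after 1×micro: 2; S1 reads c1=3 → after 2×micro: 3; S2 reads c0=3 → after 1×micro: 1 ⇒ (c0=2, c1=3, c2=1)
macro 7: S0 reads c2=1 → after 1×micro: 3; S1 reads c1=3 → after 2×micro: 3; S2 reads c0=2 → after 1×micro: 5 ⇒ (c0=3, c1=3, c2=5)
macro 8: S0 reads c2=5 → after 1×micro: 2; S1 reads c1=3 → after 2×micro: 3; S2 reads c0=3 → after 1×micro: 1 ⇒ (c0=2, c1=3, c2=1)
macro 9: S0 reads c2=1 → after 1×micro: 3; S1 reads c1=3 → after 2×micro: 3; S2 reads c0=2 → after 1×micro: 5 ⇒ (c0=3, c1=3, c2=5)

S0 state at macro-step 3 = 3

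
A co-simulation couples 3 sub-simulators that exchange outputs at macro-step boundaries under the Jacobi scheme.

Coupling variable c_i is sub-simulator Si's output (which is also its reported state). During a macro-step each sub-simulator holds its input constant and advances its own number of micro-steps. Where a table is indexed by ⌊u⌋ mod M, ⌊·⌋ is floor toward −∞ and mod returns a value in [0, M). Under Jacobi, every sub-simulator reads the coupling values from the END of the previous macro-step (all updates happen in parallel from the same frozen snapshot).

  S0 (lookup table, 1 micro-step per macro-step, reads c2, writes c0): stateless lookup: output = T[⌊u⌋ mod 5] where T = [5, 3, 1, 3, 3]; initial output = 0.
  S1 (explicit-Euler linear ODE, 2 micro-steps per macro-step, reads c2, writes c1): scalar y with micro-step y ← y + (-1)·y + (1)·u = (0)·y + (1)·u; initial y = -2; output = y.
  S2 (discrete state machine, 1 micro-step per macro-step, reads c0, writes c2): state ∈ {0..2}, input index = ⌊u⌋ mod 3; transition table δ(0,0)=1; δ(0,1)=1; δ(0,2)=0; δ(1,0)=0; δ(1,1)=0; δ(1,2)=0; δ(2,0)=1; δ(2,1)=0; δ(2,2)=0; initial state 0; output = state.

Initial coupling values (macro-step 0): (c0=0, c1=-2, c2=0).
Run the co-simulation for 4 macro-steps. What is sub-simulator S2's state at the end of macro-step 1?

macro 1: S0 reads c2=0 → after 1×micro: 5; S1 reads c2=0 → after 2×micro: 0; S2 reads c0=0 → after 1×micro: 1 ⇒ (c0=5, c1=0, c2=1)
macro 2: S0 reads c2=1 → after 1×micro: 3; S1 reads c2=1 → after 2×micro: 1; S2 reads c0=5 → after 1×micro: 0 ⇒ (c0=3, c1=1, c2=0)
macro 3: S0 reads c2=0 → after 1×micro: 5; S1 reads c2=0 → after 2×micro: 0; S2 reads c0=3 → after 1×micro: 1 ⇒ (c0=5, c1=0, c2=1)
macro 4: S0 reads c2=1 → after 1×micro: 3; S1 reads c2=1 → after 2×micro: 1; S2 reads c0=5 → after 1×micro: 0 ⇒ (c0=3, c1=1, c2=0)

S2 state at macro-step 1 = 1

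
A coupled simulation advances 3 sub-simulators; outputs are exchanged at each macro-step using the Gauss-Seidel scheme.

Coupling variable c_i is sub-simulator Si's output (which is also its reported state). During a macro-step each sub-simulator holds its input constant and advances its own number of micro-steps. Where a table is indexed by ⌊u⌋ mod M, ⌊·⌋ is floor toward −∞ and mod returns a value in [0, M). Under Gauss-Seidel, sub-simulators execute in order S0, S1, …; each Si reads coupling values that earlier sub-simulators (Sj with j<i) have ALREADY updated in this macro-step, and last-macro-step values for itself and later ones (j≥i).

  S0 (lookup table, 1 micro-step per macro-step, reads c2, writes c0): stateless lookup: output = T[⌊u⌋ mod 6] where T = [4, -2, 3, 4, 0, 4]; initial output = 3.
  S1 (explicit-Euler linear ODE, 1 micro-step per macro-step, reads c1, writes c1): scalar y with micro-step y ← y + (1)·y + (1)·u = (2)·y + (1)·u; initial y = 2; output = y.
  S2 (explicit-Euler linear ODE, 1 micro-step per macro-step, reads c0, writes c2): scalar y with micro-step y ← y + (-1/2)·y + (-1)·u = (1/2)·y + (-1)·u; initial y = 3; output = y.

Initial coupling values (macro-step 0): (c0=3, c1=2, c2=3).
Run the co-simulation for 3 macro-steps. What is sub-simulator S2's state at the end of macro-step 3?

S2 state at macro-step 3 = -53/8

macro 1: S0 reads c2=3 → after 1×micro: 4; S1 reads c1=2 → after 1×micro: 6; S2 reads c0=4 → after 1×micro: -5/2 ⇒ (c0=4, c1=6, c2=-5/2)
macro 2: S0 reads c2=-5/2 → after 1×micro: 4; S1 reads c1=6 → after 1×micro: 18; S2 reads c0=4 → after 1×micro: -21/4 ⇒ (c0=4, c1=18, c2=-21/4)
macro 3: S0 reads c2=-21/4 → after 1×micro: 4; S1 reads c1=18 → after 1×micro: 54; S2 reads c0=4 → after 1×micro: -53/8 ⇒ (c0=4, c1=54, c2=-53/8)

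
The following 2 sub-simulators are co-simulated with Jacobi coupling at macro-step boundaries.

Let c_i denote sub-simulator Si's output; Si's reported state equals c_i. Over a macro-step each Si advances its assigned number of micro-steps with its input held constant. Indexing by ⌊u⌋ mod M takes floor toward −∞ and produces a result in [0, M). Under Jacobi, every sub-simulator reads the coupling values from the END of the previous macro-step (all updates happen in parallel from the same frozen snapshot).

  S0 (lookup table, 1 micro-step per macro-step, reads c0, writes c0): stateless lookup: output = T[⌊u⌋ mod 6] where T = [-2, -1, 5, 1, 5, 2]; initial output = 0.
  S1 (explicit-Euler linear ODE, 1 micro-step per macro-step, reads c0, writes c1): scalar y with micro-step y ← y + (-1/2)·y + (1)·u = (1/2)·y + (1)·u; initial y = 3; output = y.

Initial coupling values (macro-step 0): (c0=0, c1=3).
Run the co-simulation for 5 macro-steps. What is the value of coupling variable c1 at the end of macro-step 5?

c1 at macro-step 5 = 227/32

macro 1: S0 reads c0=0 → after 1×micro: -2; S1 reads c0=0 → after 1×micro: 3/2 ⇒ (c0=-2, c1=3/2)
macro 2: S0 reads c0=-2 → after 1×micro: 5; S1 reads c0=-2 → after 1×micro: -5/4 ⇒ (c0=5, c1=-5/4)
macro 3: S0 reads c0=5 → after 1×micro: 2; S1 reads c0=5 → after 1×micro: 35/8 ⇒ (c0=2, c1=35/8)
macro 4: S0 reads c0=2 → after 1×micro: 5; S1 reads c0=2 → after 1×micro: 67/16 ⇒ (c0=5, c1=67/16)
macro 5: S0 reads c0=5 → after 1×micro: 2; S1 reads c0=5 → after 1×micro: 227/32 ⇒ (c0=2, c1=227/32)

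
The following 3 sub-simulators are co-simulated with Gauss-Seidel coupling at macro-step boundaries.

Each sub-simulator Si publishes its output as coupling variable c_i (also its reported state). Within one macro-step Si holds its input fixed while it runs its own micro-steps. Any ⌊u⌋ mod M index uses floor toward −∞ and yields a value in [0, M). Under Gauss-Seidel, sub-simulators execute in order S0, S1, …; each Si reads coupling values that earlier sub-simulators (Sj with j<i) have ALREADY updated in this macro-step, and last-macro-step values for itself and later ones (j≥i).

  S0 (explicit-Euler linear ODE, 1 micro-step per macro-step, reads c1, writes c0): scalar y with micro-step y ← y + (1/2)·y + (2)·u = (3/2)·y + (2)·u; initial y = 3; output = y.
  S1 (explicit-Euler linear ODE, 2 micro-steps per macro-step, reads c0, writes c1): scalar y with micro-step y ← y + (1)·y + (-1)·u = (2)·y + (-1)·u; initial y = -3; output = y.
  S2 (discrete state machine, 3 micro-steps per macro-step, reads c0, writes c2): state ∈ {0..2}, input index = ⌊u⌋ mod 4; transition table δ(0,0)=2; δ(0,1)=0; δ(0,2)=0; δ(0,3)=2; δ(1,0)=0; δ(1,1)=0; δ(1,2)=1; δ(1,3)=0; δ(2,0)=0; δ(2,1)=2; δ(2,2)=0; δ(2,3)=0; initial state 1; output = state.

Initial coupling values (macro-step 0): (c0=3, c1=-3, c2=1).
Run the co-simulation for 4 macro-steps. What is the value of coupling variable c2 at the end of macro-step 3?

c2 at macro-step 3 = 0

macro 1: S0 reads c1=-3 → after 1×micro: -3/2; S1 reads c0=-3/2 → after 2×micro: -15/2; S2 reads c0=-3/2 → after 3×micro: 1 ⇒ (c0=-3/2, c1=-15/2, c2=1)
macro 2: S0 reads c1=-15/2 → after 1×micro: -69/4; S1 reads c0=-69/4 → after 2×micro: 87/4; S2 reads c0=-69/4 → after 3×micro: 1 ⇒ (c0=-69/4, c1=87/4, c2=1)
macro 3: S0 reads c1=87/4 → after 1×micro: 141/8; S1 reads c0=141/8 → after 2×micro: 273/8; S2 reads c0=141/8 → after 3×micro: 0 ⇒ (c0=141/8, c1=273/8, c2=0)
macro 4: S0 reads c1=273/8 → after 1×micro: 1515/16; S1 reads c0=1515/16 → after 2×micro: -2361/16; S2 reads c0=1515/16 → after 3×micro: 0 ⇒ (c0=1515/16, c1=-2361/16, c2=0)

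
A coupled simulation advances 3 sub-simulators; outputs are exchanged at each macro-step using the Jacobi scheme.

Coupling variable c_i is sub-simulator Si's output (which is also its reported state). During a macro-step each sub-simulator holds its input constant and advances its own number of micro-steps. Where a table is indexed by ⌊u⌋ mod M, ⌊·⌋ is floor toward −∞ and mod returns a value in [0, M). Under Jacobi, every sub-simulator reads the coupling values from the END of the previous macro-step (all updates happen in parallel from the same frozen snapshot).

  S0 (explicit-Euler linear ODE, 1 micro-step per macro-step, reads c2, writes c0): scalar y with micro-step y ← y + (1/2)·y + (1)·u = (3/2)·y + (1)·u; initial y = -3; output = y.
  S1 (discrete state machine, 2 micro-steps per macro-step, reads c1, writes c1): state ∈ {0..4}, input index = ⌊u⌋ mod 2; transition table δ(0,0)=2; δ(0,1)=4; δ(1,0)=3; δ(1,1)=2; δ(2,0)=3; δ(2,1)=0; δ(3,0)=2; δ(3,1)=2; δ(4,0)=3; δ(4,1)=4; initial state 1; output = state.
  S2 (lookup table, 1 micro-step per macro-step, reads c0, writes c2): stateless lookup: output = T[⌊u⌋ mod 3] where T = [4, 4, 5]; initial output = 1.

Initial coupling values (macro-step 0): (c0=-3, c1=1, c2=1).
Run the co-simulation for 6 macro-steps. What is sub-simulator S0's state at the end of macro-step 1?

macro 1: S0 reads c2=1 → after 1×micro: -7/2; S1 reads c1=1 → after 2×micro: 0; S2 reads c0=-3 → after 1×micro: 4 ⇒ (c0=-7/2, c1=0, c2=4)
macro 2: S0 reads c2=4 → after 1×micro: -5/4; S1 reads c1=0 → after 2×micro: 3; S2 reads c0=-7/2 → after 1×micro: 5 ⇒ (c0=-5/4, c1=3, c2=5)
macro 3: S0 reads c2=5 → after 1×micro: 25/8; S1 reads c1=3 → after 2×micro: 0; S2 reads c0=-5/4 → after 1×micro: 4 ⇒ (c0=25/8, c1=0, c2=4)
macro 4: S0 reads c2=4 → after 1×micro: 139/16; S1 reads c1=0 → after 2×micro: 3; S2 reads c0=25/8 → after 1×micro: 4 ⇒ (c0=139/16, c1=3, c2=4)
macro 5: S0 reads c2=4 → after 1×micro: 545/32; S1 reads c1=3 → after 2×micro: 0; S2 reads c0=139/16 → after 1×micro: 5 ⇒ (c0=545/32, c1=0, c2=5)
macro 6: S0 reads c2=5 → after 1×micro: 1955/64; S1 reads c1=0 → after 2×micro: 3; S2 reads c0=545/32 → after 1×micro: 5 ⇒ (c0=1955/64, c1=3, c2=5)

S0 state at macro-step 1 = -7/2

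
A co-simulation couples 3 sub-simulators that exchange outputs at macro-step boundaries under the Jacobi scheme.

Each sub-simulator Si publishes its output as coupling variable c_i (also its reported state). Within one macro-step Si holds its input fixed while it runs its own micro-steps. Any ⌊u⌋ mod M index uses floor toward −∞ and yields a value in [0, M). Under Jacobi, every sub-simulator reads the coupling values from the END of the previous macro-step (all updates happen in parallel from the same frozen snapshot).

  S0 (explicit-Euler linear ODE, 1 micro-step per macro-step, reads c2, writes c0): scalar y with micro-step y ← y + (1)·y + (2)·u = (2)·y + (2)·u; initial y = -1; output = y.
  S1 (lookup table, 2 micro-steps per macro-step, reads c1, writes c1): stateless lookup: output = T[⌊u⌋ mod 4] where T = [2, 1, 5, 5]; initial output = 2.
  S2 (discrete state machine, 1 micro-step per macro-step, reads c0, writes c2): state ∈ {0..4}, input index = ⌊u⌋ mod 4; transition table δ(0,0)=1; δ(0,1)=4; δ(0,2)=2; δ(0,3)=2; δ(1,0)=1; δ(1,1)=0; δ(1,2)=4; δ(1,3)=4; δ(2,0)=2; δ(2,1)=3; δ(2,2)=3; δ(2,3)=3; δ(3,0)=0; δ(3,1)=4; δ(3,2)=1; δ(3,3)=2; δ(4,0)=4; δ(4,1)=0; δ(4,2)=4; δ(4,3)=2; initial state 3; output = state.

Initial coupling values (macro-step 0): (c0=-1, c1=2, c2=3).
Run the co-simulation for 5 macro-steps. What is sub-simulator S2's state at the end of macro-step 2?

S2 state at macro-step 2 = 2

macro 1: S0 reads c2=3 → after 1×micro: 4; S1 reads c1=2 → after 2×micro: 5; S2 reads c0=-1 → after 1×micro: 2 ⇒ (c0=4, c1=5, c2=2)
macro 2: S0 reads c2=2 → after 1×micro: 12; S1 reads c1=5 → after 2×micro: 1; S2 reads c0=4 → after 1×micro: 2 ⇒ (c0=12, c1=1, c2=2)
macro 3: S0 reads c2=2 → after 1×micro: 28; S1 reads c1=1 → after 2×micro: 1; S2 reads c0=12 → after 1×micro: 2 ⇒ (c0=28, c1=1, c2=2)
macro 4: S0 reads c2=2 → after 1×micro: 60; S1 reads c1=1 → after 2×micro: 1; S2 reads c0=28 → after 1×micro: 2 ⇒ (c0=60, c1=1, c2=2)
macro 5: S0 reads c2=2 → after 1×micro: 124; S1 reads c1=1 → after 2×micro: 1; S2 reads c0=60 → after 1×micro: 2 ⇒ (c0=124, c1=1, c2=2)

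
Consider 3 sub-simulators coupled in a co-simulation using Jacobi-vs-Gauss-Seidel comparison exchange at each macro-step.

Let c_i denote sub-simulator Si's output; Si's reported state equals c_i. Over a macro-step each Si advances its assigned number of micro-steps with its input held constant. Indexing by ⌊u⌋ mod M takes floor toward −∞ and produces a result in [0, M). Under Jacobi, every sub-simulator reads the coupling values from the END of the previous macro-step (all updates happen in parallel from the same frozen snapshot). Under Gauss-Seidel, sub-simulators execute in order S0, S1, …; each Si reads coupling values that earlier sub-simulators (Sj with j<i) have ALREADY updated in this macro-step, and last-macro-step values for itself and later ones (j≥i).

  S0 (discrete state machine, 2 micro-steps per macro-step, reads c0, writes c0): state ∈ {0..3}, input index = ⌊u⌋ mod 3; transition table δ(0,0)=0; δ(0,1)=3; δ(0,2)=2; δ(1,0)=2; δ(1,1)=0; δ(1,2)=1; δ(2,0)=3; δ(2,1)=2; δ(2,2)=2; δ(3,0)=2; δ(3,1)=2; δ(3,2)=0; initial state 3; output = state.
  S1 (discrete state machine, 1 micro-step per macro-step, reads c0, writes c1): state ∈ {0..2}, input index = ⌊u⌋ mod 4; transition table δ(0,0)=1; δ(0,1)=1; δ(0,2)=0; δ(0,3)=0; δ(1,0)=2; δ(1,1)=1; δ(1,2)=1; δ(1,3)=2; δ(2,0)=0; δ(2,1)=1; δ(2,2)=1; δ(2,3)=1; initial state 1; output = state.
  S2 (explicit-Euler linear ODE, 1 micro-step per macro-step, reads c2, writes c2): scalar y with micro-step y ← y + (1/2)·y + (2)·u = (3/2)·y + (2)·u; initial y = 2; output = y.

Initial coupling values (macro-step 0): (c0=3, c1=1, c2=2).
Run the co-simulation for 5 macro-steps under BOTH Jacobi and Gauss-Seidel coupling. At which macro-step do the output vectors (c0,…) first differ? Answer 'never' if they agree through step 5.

first divergence at macro-step: never

[Jacobi] macro 1: S0 reads c0=3 → after 2×micro: 3; S1 reads c0=3 → after 1×micro: 2; S2 reads c2=2 → after 1×micro: 7 ⇒ (c0=3, c1=2, c2=7)
[Jacobi] macro 2: S0 reads c0=3 → after 2×micro: 3; S1 reads c0=3 → after 1×micro: 1; S2 reads c2=7 → after 1×micro: 49/2 ⇒ (c0=3, c1=1, c2=49/2)
[Jacobi] macro 3: S0 reads c0=3 → after 2×micro: 3; S1 reads c0=3 → after 1×micro: 2; S2 reads c2=49/2 → after 1×micro: 343/4 ⇒ (c0=3, c1=2, c2=343/4)
[Jacobi] macro 4: S0 reads c0=3 → after 2×micro: 3; S1 reads c0=3 → after 1×micro: 1; S2 reads c2=343/4 → after 1×micro: 2401/8 ⇒ (c0=3, c1=1, c2=2401/8)
[Jacobi] macro 5: S0 reads c0=3 → after 2×micro: 3; S1 reads c0=3 → after 1×micro: 2; S2 reads c2=2401/8 → after 1×micro: 16807/16 ⇒ (c0=3, c1=2, c2=16807/16)
[Gauss-Seidel] macro 1: S0 reads c0=3 → after 2×micro: 3; S1 reads c0=3 → after 1×micro: 2; S2 reads c2=2 → after 1×micro: 7 ⇒ (c0=3, c1=2, c2=7)
[Gauss-Seidel] macro 2: S0 reads c0=3 → after 2×micro: 3; S1 reads c0=3 → after 1×micro: 1; S2 reads c2=7 → after 1×micro: 49/2 ⇒ (c0=3, c1=1, c2=49/2)
[Gauss-Seidel] macro 3: S0 reads c0=3 → after 2×micro: 3; S1 reads c0=3 → after 1×micro: 2; S2 reads c2=49/2 → after 1×micro: 343/4 ⇒ (c0=3, c1=2, c2=343/4)
[Gauss-Seidel] macro 4: S0 reads c0=3 → after 2×micro: 3; S1 reads c0=3 → after 1×micro: 1; S2 reads c2=343/4 → after 1×micro: 2401/8 ⇒ (c0=3, c1=1, c2=2401/8)
[Gauss-Seidel] macro 5: S0 reads c0=3 → after 2×micro: 3; S1 reads c0=3 → after 1×micro: 2; S2 reads c2=2401/8 → after 1×micro: 16807/16 ⇒ (c0=3, c1=2, c2=16807/16)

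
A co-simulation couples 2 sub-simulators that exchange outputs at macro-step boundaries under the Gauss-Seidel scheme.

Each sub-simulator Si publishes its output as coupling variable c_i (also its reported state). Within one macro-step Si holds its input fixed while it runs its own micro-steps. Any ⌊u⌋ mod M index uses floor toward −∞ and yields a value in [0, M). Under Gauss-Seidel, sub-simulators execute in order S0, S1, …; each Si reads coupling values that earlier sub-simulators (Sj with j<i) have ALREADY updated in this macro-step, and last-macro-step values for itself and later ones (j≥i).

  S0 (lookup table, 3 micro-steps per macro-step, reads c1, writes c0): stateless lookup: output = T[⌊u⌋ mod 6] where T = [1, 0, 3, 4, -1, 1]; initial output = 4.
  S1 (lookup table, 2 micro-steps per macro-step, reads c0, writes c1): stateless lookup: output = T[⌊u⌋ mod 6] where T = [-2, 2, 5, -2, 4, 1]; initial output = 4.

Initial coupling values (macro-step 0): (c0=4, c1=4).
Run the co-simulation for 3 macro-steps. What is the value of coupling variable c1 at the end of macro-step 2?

macro 1: S0 reads c1=4 → after 3×micro: -1; S1 reads c0=-1 → after 2×micro: 1 ⇒ (c0=-1, c1=1)
macro 2: S0 reads c1=1 → after 3×micro: 0; S1 reads c0=0 → after 2×micro: -2 ⇒ (c0=0, c1=-2)
macro 3: S0 reads c1=-2 → after 3×micro: -1; S1 reads c0=-1 → after 2×micro: 1 ⇒ (c0=-1, c1=1)

c1 at macro-step 2 = -2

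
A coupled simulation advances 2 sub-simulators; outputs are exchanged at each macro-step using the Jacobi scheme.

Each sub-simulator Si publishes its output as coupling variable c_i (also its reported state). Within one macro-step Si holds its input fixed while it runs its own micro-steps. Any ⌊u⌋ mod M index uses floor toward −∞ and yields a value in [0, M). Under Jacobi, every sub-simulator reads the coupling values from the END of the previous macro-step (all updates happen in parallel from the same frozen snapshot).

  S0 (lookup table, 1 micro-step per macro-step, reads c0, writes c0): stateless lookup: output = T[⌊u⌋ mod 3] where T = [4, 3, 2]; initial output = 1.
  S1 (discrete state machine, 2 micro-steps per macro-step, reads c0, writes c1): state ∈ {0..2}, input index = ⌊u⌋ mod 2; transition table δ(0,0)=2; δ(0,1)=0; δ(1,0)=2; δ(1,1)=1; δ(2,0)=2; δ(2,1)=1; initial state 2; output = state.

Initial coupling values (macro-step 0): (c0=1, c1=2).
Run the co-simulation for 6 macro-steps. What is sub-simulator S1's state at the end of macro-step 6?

macro 1: S0 reads c0=1 → after 1×micro: 3; S1 reads c0=1 → after 2×micro: 1 ⇒ (c0=3, c1=1)
macro 2: S0 reads c0=3 → after 1×micro: 4; S1 reads c0=3 → after 2×micro: 1 ⇒ (c0=4, c1=1)
macro 3: S0 reads c0=4 → after 1×micro: 3; S1 reads c0=4 → after 2×micro: 2 ⇒ (c0=3, c1=2)
macro 4: S0 reads c0=3 → after 1×micro: 4; S1 reads c0=3 → after 2×micro: 1 ⇒ (c0=4, c1=1)
macro 5: S0 reads c0=4 → after 1×micro: 3; S1 reads c0=4 → after 2×micro: 2 ⇒ (c0=3, c1=2)
macro 6: S0 reads c0=3 → after 1×micro: 4; S1 reads c0=3 → after 2×micro: 1 ⇒ (c0=4, c1=1)

S1 state at macro-step 6 = 1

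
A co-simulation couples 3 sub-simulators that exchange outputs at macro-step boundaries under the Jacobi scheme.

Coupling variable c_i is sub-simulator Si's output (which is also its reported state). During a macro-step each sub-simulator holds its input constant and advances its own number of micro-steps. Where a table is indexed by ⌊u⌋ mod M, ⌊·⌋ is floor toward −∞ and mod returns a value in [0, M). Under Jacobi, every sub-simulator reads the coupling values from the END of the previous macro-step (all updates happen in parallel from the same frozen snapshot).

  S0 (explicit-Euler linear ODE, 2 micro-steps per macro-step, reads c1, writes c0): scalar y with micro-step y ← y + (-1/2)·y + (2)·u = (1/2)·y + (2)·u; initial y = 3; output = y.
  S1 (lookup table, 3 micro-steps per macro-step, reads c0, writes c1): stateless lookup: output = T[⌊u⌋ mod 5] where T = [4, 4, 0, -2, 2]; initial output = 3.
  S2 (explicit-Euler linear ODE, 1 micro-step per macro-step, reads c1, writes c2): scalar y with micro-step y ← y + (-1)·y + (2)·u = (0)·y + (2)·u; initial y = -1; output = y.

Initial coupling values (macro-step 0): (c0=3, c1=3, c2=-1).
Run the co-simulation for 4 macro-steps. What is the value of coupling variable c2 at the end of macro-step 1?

c2 at macro-step 1 = 6

macro 1: S0 reads c1=3 → after 2×micro: 39/4; S1 reads c0=3 → after 3×micro: -2; S2 reads c1=3 → after 1×micro: 6 ⇒ (c0=39/4, c1=-2, c2=6)
macro 2: S0 reads c1=-2 → after 2×micro: -57/16; S1 reads c0=39/4 → after 3×micro: 2; S2 reads c1=-2 → after 1×micro: -4 ⇒ (c0=-57/16, c1=2, c2=-4)
macro 3: S0 reads c1=2 → after 2×micro: 327/64; S1 reads c0=-57/16 → after 3×micro: 4; S2 reads c1=2 → after 1×micro: 4 ⇒ (c0=327/64, c1=4, c2=4)
macro 4: S0 reads c1=4 → after 2×micro: 3399/256; S1 reads c0=327/64 → after 3×micro: 4; S2 reads c1=4 → after 1×micro: 8 ⇒ (c0=3399/256, c1=4, c2=8)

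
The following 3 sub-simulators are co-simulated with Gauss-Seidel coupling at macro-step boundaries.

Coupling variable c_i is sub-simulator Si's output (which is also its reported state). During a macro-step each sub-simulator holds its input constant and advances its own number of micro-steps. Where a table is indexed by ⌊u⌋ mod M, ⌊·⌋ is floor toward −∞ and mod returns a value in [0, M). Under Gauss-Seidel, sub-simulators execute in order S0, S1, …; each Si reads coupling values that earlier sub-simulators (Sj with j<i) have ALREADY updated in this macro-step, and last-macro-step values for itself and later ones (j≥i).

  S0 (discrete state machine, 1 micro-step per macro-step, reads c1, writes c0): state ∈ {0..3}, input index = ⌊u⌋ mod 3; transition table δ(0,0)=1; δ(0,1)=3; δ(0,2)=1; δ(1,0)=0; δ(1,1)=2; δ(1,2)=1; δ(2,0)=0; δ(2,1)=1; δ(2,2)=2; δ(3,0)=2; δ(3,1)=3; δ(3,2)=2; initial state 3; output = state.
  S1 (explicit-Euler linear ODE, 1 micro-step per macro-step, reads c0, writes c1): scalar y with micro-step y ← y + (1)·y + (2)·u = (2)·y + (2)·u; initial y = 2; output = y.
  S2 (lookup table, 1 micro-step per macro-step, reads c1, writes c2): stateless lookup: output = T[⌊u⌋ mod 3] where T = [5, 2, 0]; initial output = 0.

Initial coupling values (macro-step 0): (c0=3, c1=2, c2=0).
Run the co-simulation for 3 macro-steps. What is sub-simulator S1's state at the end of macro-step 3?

S1 state at macro-step 3 = 44

macro 1: S0 reads c1=2 → after 1×micro: 2; S1 reads c0=2 → after 1×micro: 8; S2 reads c1=8 → after 1×micro: 0 ⇒ (c0=2, c1=8, c2=0)
macro 2: S0 reads c1=8 → after 1×micro: 2; S1 reads c0=2 → after 1×micro: 20; S2 reads c1=20 → after 1×micro: 0 ⇒ (c0=2, c1=20, c2=0)
macro 3: S0 reads c1=20 → after 1×micro: 2; S1 reads c0=2 → after 1×micro: 44; S2 reads c1=44 → after 1×micro: 0 ⇒ (c0=2, c1=44, c2=0)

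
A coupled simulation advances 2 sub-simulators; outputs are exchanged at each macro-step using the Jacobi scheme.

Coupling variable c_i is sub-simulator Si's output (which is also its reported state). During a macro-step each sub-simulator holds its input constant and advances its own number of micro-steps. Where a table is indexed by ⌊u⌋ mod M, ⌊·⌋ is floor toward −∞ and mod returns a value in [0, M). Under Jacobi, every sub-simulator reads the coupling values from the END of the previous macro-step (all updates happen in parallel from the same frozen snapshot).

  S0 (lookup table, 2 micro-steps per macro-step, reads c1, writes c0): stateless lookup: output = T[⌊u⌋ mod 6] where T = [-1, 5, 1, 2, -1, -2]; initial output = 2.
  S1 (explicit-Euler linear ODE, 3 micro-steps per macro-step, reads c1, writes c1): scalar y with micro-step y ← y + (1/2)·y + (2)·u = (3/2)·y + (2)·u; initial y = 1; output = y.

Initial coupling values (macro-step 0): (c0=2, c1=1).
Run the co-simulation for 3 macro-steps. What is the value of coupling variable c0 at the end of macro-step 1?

macro 1: S0 reads c1=1 → after 2×micro: 5; S1 reads c1=1 → after 3×micro: 103/8 ⇒ (c0=5, c1=103/8)
macro 2: S0 reads c1=103/8 → after 2×micro: -1; S1 reads c1=103/8 → after 3×micro: 10609/64 ⇒ (c0=-1, c1=10609/64)
macro 3: S0 reads c1=10609/64 → after 2×micro: 2; S1 reads c1=10609/64 → after 3×micro: 1092727/512 ⇒ (c0=2, c1=1092727/512)

c0 at macro-step 1 = 5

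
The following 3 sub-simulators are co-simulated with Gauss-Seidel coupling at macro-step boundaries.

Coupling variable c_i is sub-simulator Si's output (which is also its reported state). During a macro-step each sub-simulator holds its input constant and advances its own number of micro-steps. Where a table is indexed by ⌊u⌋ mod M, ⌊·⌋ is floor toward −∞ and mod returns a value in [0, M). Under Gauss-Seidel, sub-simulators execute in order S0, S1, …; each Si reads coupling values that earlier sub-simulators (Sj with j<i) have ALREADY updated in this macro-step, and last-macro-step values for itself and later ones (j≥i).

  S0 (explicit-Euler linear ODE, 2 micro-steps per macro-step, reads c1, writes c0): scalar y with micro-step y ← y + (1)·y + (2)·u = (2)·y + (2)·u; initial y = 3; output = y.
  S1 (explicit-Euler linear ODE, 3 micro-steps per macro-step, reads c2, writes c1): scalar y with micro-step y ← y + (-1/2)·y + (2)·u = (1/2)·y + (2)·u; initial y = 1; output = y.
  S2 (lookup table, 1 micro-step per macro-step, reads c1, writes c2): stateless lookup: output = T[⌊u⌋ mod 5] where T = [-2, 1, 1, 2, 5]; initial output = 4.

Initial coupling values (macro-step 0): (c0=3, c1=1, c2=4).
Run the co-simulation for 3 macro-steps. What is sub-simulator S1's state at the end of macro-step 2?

macro 1: S0 reads c1=1 → after 2×micro: 18; S1 reads c2=4 → after 3×micro: 113/8; S2 reads c1=113/8 → after 1×micro: 5 ⇒ (c0=18, c1=113/8, c2=5)
macro 2: S0 reads c1=113/8 → after 2×micro: 627/4; S1 reads c2=5 → after 3×micro: 1233/64; S2 reads c1=1233/64 → after 1×micro: 5 ⇒ (c0=627/4, c1=1233/64, c2=5)
macro 3: S0 reads c1=1233/64 → after 2×micro: 23763/32; S1 reads c2=5 → after 3×micro: 10193/512; S2 reads c1=10193/512 → after 1×micro: 5 ⇒ (c0=23763/32, c1=10193/512, c2=5)

S1 state at macro-step 2 = 1233/64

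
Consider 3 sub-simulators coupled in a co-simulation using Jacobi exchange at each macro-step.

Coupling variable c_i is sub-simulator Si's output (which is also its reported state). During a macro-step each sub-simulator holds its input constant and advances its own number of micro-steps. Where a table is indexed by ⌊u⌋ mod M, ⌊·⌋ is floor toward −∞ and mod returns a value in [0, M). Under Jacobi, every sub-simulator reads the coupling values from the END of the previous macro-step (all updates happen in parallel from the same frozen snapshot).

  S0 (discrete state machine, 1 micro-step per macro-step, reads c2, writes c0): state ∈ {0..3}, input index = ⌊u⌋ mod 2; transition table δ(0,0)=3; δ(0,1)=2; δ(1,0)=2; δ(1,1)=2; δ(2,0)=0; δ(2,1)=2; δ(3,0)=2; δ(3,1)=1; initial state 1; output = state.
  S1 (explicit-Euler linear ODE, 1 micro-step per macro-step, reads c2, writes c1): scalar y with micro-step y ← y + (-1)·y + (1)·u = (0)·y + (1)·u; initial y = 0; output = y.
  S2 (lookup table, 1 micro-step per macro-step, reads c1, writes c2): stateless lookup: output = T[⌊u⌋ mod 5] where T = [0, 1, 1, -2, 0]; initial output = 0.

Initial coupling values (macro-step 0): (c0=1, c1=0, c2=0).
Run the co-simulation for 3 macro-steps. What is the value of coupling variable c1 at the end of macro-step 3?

c1 at macro-step 3 = 0

macro 1: S0 reads c2=0 → after 1×micro: 2; S1 reads c2=0 → after 1×micro: 0; S2 reads c1=0 → after 1×micro: 0 ⇒ (c0=2, c1=0, c2=0)
macro 2: S0 reads c2=0 → after 1×micro: 0; S1 reads c2=0 → after 1×micro: 0; S2 reads c1=0 → after 1×micro: 0 ⇒ (c0=0, c1=0, c2=0)
macro 3: S0 reads c2=0 → after 1×micro: 3; S1 reads c2=0 → after 1×micro: 0; S2 reads c1=0 → after 1×micro: 0 ⇒ (c0=3, c1=0, c2=0)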